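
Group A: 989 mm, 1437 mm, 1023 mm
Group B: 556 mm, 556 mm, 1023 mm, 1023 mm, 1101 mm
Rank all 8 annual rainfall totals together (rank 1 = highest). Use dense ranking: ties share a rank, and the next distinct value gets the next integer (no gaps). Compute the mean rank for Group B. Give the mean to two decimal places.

Sorted (descending): 1437, 1101, 1023, 1023, 1023, 989, 556, 556
The 3 values of 1023 share dense rank 3.
The 2 values of 556 share dense rank 5.
Remaining distinct values take the next consecutive integers.
Group B values → pooled ranks: 556→5, 556→5, 1023→3, 1023→3, 1101→2
Mean rank = (5 + 5 + 3 + 3 + 2) / 5 = 3.60

3.60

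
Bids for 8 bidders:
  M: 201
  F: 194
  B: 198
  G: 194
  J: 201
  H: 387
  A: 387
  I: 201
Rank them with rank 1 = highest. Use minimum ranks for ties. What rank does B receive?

6

Sorted (descending): 387, 387, 201, 201, 201, 198, 194, 194
The 2 values of 387 occupy positions 1–2 → each gets rank 1.
The 3 values of 201 occupy positions 3–5 → each gets rank 3.
The 2 values of 194 occupy positions 7–8 → each gets rank 7.
B has value 198 → rank 6.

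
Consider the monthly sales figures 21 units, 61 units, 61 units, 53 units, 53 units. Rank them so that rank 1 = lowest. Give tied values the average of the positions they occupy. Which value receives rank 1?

Sorted (ascending): 21, 53, 53, 61, 61
The 2 values of 53 occupy positions 2–3 → average rank (2+3)/2 = 2.5.
The 2 values of 61 occupy positions 4–5 → average rank (4+5)/2 = 4.5.
Rank 1 → value 21.

21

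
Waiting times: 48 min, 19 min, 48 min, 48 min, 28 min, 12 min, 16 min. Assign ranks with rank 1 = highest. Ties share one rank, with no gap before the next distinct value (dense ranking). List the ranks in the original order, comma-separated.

1, 3, 1, 1, 2, 5, 4

Sorted (descending): 48, 48, 48, 28, 19, 16, 12
The 3 values of 48 share dense rank 1.
Remaining distinct values take the next consecutive integers.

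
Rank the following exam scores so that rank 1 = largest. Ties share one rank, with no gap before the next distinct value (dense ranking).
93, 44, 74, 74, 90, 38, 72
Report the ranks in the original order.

1, 5, 3, 3, 2, 6, 4

Sorted (descending): 93, 90, 74, 74, 72, 44, 38
The 2 values of 74 share dense rank 3.
Remaining distinct values take the next consecutive integers.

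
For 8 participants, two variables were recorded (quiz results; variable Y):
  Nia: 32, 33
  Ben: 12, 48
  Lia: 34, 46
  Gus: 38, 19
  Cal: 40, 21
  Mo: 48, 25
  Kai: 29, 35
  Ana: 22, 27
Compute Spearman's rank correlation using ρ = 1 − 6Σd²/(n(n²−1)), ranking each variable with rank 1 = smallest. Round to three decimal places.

Ranks of variable 1: 4, 1, 5, 6, 7, 8, 3, 2
Ranks of variable 2: 5, 8, 7, 1, 2, 3, 6, 4
d = r₁ − r₂: -1, -7, -2, 5, 5, 5, -3, -2
d²: 1, 49, 4, 25, 25, 25, 9, 4; Σd² = 142
ρ = 1 − 6·142/(8·63) = 1 − 852/504 = -0.690

-0.690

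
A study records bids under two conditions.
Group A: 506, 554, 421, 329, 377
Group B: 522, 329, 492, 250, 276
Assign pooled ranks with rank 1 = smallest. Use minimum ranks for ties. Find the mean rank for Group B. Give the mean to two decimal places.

4.40

Sorted (ascending): 250, 276, 329, 329, 377, 421, 492, 506, 522, 554
The 2 values of 329 occupy positions 3–4 → each gets rank 3.
Group B values → pooled ranks: 522→9, 329→3, 492→7, 250→1, 276→2
Mean rank = (9 + 3 + 7 + 1 + 2) / 5 = 4.40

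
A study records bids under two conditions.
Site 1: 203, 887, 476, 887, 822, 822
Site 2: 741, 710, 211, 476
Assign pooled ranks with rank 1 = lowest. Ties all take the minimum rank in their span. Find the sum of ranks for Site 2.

16

Sorted (ascending): 203, 211, 476, 476, 710, 741, 822, 822, 887, 887
The 2 values of 476 occupy positions 3–4 → each gets rank 3.
The 2 values of 822 occupy positions 7–8 → each gets rank 7.
The 2 values of 887 occupy positions 9–10 → each gets rank 9.
Site 2 values → pooled ranks: 741→6, 710→5, 211→2, 476→3
Rank sum = 6 + 5 + 2 + 3 = 16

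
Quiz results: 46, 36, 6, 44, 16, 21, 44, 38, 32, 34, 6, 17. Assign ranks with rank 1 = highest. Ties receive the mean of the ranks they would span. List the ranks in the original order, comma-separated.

1, 5, 11.5, 2.5, 10, 8, 2.5, 4, 7, 6, 11.5, 9

Sorted (descending): 46, 44, 44, 38, 36, 34, 32, 21, 17, 16, 6, 6
The 2 values of 44 occupy positions 2–3 → average rank (2+3)/2 = 2.5.
The 2 values of 6 occupy positions 11–12 → average rank (11+12)/2 = 11.5.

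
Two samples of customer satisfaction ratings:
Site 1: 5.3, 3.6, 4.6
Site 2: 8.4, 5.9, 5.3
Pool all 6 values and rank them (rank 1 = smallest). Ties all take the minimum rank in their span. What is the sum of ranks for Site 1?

Sorted (ascending): 3.6, 4.6, 5.3, 5.3, 5.9, 8.4
The 2 values of 5.3 occupy positions 3–4 → each gets rank 3.
Site 1 values → pooled ranks: 5.3→3, 3.6→1, 4.6→2
Rank sum = 3 + 1 + 2 = 6

6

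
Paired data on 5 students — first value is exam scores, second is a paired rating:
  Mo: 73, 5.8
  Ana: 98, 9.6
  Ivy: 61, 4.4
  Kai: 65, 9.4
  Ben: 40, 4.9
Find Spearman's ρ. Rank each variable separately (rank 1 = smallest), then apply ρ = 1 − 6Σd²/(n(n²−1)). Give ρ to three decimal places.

0.800

Ranks of variable 1: 4, 5, 2, 3, 1
Ranks of variable 2: 3, 5, 1, 4, 2
d = r₁ − r₂: 1, 0, 1, -1, -1
d²: 1, 0, 1, 1, 1; Σd² = 4
ρ = 1 − 6·4/(5·24) = 1 − 24/120 = 0.800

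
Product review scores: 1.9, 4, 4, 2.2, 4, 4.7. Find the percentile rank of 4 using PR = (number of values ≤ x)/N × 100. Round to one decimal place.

83.3

N = 6.
Strictly below 4: 2. Equal to 4: 3.
PR = 5/6 × 100 = 83.3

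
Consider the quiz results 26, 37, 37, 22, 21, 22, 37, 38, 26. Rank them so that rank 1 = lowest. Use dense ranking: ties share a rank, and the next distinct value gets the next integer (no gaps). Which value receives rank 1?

Sorted (ascending): 21, 22, 22, 26, 26, 37, 37, 37, 38
The 2 values of 22 share dense rank 2.
The 2 values of 26 share dense rank 3.
The 3 values of 37 share dense rank 4.
Remaining distinct values take the next consecutive integers.
Rank 1 → value 21.

21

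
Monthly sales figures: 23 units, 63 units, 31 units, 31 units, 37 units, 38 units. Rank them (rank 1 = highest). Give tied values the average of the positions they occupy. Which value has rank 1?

Sorted (descending): 63, 38, 37, 31, 31, 23
The 2 values of 31 occupy positions 4–5 → average rank (4+5)/2 = 4.5.
Rank 1 → value 63.

63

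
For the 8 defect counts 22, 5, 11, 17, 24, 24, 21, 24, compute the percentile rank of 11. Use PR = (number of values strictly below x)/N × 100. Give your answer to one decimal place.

12.5

N = 8.
Strictly below 11: 1. Equal to 11: 1.
PR = 1/8 × 100 = 12.5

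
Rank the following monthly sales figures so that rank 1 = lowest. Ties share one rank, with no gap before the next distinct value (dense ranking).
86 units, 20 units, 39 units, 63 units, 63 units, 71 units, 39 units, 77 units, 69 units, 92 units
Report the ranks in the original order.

7, 1, 2, 3, 3, 5, 2, 6, 4, 8

Sorted (ascending): 20, 39, 39, 63, 63, 69, 71, 77, 86, 92
The 2 values of 39 share dense rank 2.
The 2 values of 63 share dense rank 3.
Remaining distinct values take the next consecutive integers.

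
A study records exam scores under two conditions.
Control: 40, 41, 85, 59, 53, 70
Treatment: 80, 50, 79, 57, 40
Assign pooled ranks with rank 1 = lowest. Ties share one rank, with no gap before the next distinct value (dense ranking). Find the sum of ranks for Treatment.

26

Sorted (ascending): 40, 40, 41, 50, 53, 57, 59, 70, 79, 80, 85
The 2 values of 40 share dense rank 1.
Remaining distinct values take the next consecutive integers.
Treatment values → pooled ranks: 80→9, 50→3, 79→8, 57→5, 40→1
Rank sum = 9 + 3 + 8 + 5 + 1 = 26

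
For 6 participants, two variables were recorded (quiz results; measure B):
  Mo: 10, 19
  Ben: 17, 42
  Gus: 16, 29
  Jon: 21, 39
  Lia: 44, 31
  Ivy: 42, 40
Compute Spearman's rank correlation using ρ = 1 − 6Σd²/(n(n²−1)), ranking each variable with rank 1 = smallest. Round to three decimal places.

0.486

Ranks of variable 1: 1, 3, 2, 4, 6, 5
Ranks of variable 2: 1, 6, 2, 4, 3, 5
d = r₁ − r₂: 0, -3, 0, 0, 3, 0
d²: 0, 9, 0, 0, 9, 0; Σd² = 18
ρ = 1 − 6·18/(6·35) = 1 − 108/210 = 0.486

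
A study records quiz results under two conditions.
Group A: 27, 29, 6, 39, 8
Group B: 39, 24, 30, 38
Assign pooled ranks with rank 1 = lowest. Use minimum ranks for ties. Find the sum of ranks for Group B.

24

Sorted (ascending): 6, 8, 24, 27, 29, 30, 38, 39, 39
The 2 values of 39 occupy positions 8–9 → each gets rank 8.
Group B values → pooled ranks: 39→8, 24→3, 30→6, 38→7
Rank sum = 8 + 3 + 6 + 7 = 24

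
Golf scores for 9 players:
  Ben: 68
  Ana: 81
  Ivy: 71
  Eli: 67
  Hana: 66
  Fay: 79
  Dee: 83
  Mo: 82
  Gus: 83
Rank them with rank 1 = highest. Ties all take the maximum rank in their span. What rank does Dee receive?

Sorted (descending): 83, 83, 82, 81, 79, 71, 68, 67, 66
The 2 values of 83 occupy positions 1–2 → each gets rank 2.
Dee has value 83 → rank 2.

2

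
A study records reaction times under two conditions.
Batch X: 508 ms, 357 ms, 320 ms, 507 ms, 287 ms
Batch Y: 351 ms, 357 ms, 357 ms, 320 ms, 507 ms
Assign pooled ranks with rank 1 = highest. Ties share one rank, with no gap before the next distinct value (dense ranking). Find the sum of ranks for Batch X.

Sorted (descending): 508, 507, 507, 357, 357, 357, 351, 320, 320, 287
The 2 values of 507 share dense rank 2.
The 3 values of 357 share dense rank 3.
The 2 values of 320 share dense rank 5.
Remaining distinct values take the next consecutive integers.
Batch X values → pooled ranks: 508→1, 357→3, 320→5, 507→2, 287→6
Rank sum = 1 + 3 + 5 + 2 + 6 = 17

17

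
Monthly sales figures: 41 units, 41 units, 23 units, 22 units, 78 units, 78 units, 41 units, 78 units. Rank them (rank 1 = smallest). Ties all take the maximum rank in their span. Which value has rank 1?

22

Sorted (ascending): 22, 23, 41, 41, 41, 78, 78, 78
The 3 values of 41 occupy positions 3–5 → each gets rank 5.
The 3 values of 78 occupy positions 6–8 → each gets rank 8.
Rank 1 → value 22.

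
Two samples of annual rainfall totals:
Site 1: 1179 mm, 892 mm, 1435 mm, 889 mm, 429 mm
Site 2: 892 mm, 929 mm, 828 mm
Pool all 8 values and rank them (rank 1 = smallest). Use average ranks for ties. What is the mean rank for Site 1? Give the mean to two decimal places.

Sorted (ascending): 429, 828, 889, 892, 892, 929, 1179, 1435
The 2 values of 892 occupy positions 4–5 → average rank (4+5)/2 = 4.5.
Site 1 values → pooled ranks: 1179→7, 892→4.5, 1435→8, 889→3, 429→1
Mean rank = (7 + 4.5 + 8 + 3 + 1) / 5 = 4.70

4.70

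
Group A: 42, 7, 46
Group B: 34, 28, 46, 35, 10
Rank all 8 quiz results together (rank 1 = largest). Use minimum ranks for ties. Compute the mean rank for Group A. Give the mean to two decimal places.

4.00

Sorted (descending): 46, 46, 42, 35, 34, 28, 10, 7
The 2 values of 46 occupy positions 1–2 → each gets rank 1.
Group A values → pooled ranks: 42→3, 7→8, 46→1
Mean rank = (3 + 8 + 1) / 3 = 4.00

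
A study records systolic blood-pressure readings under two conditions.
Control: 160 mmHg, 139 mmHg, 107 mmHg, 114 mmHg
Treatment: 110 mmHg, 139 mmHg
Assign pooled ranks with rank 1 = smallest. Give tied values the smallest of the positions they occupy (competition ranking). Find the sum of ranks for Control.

Sorted (ascending): 107, 110, 114, 139, 139, 160
The 2 values of 139 occupy positions 4–5 → each gets rank 4.
Control values → pooled ranks: 160→6, 139→4, 107→1, 114→3
Rank sum = 6 + 4 + 1 + 3 = 14

14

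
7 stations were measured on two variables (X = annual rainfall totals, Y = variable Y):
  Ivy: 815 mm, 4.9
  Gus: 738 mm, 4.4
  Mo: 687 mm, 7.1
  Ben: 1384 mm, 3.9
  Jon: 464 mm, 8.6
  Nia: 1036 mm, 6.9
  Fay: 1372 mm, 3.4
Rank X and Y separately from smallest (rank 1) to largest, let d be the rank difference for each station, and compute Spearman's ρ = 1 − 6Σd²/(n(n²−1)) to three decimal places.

Ranks of variable 1: 4, 3, 2, 7, 1, 5, 6
Ranks of variable 2: 4, 3, 6, 2, 7, 5, 1
d = r₁ − r₂: 0, 0, -4, 5, -6, 0, 5
d²: 0, 0, 16, 25, 36, 0, 25; Σd² = 102
ρ = 1 − 6·102/(7·48) = 1 − 612/336 = -0.821

-0.821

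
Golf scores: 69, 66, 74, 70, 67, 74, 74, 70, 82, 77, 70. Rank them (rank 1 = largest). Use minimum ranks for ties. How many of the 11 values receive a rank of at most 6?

8

Sorted (descending): 82, 77, 74, 74, 74, 70, 70, 70, 69, 67, 66
The 3 values of 74 occupy positions 3–5 → each gets rank 3.
The 3 values of 70 occupy positions 6–8 → each gets rank 6.
Ranks ≤ 6: {1, 2, 3, 3, 3, 6, 6, 6} → 8 values.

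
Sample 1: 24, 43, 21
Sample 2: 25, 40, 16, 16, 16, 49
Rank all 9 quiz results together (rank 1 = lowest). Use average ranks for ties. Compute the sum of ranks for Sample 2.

28

Sorted (ascending): 16, 16, 16, 21, 24, 25, 40, 43, 49
The 3 values of 16 occupy positions 1–3 → average rank 2.
Sample 2 values → pooled ranks: 25→6, 40→7, 16→2, 16→2, 16→2, 49→9
Rank sum = 6 + 7 + 2 + 2 + 2 + 9 = 28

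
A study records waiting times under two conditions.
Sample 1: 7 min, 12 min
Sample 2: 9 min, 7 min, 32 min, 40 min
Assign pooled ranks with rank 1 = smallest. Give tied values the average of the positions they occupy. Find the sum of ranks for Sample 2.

Sorted (ascending): 7, 7, 9, 12, 32, 40
The 2 values of 7 occupy positions 1–2 → average rank (1+2)/2 = 1.5.
Sample 2 values → pooled ranks: 9→3, 7→1.5, 32→5, 40→6
Rank sum = 3 + 1.5 + 5 + 6 = 15.5

15.5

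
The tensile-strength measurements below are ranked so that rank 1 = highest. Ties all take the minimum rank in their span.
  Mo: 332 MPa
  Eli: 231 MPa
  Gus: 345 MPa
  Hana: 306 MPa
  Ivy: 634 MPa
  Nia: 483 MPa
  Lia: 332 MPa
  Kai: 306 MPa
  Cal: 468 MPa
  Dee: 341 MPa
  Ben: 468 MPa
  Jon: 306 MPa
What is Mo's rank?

Sorted (descending): 634, 483, 468, 468, 345, 341, 332, 332, 306, 306, 306, 231
The 2 values of 468 occupy positions 3–4 → each gets rank 3.
The 2 values of 332 occupy positions 7–8 → each gets rank 7.
The 3 values of 306 occupy positions 9–11 → each gets rank 9.
Mo has value 332 MPa → rank 7.

7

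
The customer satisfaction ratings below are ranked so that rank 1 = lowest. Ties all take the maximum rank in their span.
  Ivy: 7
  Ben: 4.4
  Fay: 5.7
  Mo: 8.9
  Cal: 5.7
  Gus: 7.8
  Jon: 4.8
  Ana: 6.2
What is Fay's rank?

4

Sorted (ascending): 4.4, 4.8, 5.7, 5.7, 6.2, 7, 7.8, 8.9
The 2 values of 5.7 occupy positions 3–4 → each gets rank 4.
Fay has value 5.7 → rank 4.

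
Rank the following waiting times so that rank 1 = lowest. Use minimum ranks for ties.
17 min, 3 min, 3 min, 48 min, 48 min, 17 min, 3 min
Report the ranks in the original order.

4, 1, 1, 6, 6, 4, 1

Sorted (ascending): 3, 3, 3, 17, 17, 48, 48
The 3 values of 3 occupy positions 1–3 → each gets rank 1.
The 2 values of 17 occupy positions 4–5 → each gets rank 4.
The 2 values of 48 occupy positions 6–7 → each gets rank 6.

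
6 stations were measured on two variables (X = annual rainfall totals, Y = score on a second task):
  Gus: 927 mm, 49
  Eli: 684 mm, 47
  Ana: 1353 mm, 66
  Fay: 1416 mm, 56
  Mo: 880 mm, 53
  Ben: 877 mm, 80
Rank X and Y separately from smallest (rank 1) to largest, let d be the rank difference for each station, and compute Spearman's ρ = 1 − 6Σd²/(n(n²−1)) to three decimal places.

0.314

Ranks of variable 1: 4, 1, 5, 6, 3, 2
Ranks of variable 2: 2, 1, 5, 4, 3, 6
d = r₁ − r₂: 2, 0, 0, 2, 0, -4
d²: 4, 0, 0, 4, 0, 16; Σd² = 24
ρ = 1 − 6·24/(6·35) = 1 − 144/210 = 0.314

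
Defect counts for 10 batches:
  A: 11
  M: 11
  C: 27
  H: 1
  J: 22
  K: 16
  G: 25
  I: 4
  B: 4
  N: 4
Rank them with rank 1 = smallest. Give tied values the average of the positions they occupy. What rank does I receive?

Sorted (ascending): 1, 4, 4, 4, 11, 11, 16, 22, 25, 27
The 3 values of 4 occupy positions 2–4 → average rank 3.
The 2 values of 11 occupy positions 5–6 → average rank (5+6)/2 = 5.5.
I has value 4 → rank 3.

3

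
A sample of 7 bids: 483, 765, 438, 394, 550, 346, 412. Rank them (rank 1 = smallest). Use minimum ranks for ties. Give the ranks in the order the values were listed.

5, 7, 4, 2, 6, 1, 3

Sorted (ascending): 346, 394, 412, 438, 483, 550, 765
No ties — each value takes its position as its rank.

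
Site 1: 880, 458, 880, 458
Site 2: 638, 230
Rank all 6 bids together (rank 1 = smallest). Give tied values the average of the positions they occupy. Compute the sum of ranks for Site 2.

Sorted (ascending): 230, 458, 458, 638, 880, 880
The 2 values of 458 occupy positions 2–3 → average rank (2+3)/2 = 2.5.
The 2 values of 880 occupy positions 5–6 → average rank (5+6)/2 = 5.5.
Site 2 values → pooled ranks: 638→4, 230→1
Rank sum = 4 + 1 = 5

5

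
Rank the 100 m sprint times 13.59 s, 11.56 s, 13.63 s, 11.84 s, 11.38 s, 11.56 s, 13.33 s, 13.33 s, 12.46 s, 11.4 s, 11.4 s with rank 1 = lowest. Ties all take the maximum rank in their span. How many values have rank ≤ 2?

1

Sorted (ascending): 11.38, 11.4, 11.4, 11.56, 11.56, 11.84, 12.46, 13.33, 13.33, 13.59, 13.63
The 2 values of 11.4 occupy positions 2–3 → each gets rank 3.
The 2 values of 11.56 occupy positions 4–5 → each gets rank 5.
The 2 values of 13.33 occupy positions 8–9 → each gets rank 9.
Ranks ≤ 2: {1} → 1 value.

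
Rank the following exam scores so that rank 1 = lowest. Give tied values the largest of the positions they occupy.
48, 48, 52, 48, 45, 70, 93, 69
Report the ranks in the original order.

4, 4, 5, 4, 1, 7, 8, 6

Sorted (ascending): 45, 48, 48, 48, 52, 69, 70, 93
The 3 values of 48 occupy positions 2–4 → each gets rank 4.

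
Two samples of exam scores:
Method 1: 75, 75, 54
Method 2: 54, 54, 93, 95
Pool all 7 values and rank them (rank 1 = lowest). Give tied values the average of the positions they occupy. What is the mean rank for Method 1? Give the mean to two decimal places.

Sorted (ascending): 54, 54, 54, 75, 75, 93, 95
The 3 values of 54 occupy positions 1–3 → average rank 2.
The 2 values of 75 occupy positions 4–5 → average rank (4+5)/2 = 4.5.
Method 1 values → pooled ranks: 75→4.5, 75→4.5, 54→2
Mean rank = (4.5 + 4.5 + 2) / 3 = 3.67

3.67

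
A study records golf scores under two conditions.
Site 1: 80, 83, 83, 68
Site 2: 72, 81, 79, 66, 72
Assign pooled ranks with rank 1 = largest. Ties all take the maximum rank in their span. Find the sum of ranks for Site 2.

Sorted (descending): 83, 83, 81, 80, 79, 72, 72, 68, 66
The 2 values of 83 occupy positions 1–2 → each gets rank 2.
The 2 values of 72 occupy positions 6–7 → each gets rank 7.
Site 2 values → pooled ranks: 72→7, 81→3, 79→5, 66→9, 72→7
Rank sum = 7 + 3 + 5 + 9 + 7 = 31

31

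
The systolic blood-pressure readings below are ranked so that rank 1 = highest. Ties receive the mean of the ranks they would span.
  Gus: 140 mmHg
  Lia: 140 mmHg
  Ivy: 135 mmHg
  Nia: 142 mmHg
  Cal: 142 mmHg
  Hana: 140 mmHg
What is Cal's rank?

Sorted (descending): 142, 142, 140, 140, 140, 135
The 2 values of 142 occupy positions 1–2 → average rank (1+2)/2 = 1.5.
The 3 values of 140 occupy positions 3–5 → average rank 4.
Cal has value 142 mmHg → rank 1.5.

1.5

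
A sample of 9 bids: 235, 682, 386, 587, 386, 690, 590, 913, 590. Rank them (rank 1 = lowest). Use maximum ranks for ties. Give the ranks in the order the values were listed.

Sorted (ascending): 235, 386, 386, 587, 590, 590, 682, 690, 913
The 2 values of 386 occupy positions 2–3 → each gets rank 3.
The 2 values of 590 occupy positions 5–6 → each gets rank 6.

1, 7, 3, 4, 3, 8, 6, 9, 6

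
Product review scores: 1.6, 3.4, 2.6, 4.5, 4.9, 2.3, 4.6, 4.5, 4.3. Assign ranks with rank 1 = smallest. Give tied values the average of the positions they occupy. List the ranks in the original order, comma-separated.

Sorted (ascending): 1.6, 2.3, 2.6, 3.4, 4.3, 4.5, 4.5, 4.6, 4.9
The 2 values of 4.5 occupy positions 6–7 → average rank (6+7)/2 = 6.5.

1, 4, 3, 6.5, 9, 2, 8, 6.5, 5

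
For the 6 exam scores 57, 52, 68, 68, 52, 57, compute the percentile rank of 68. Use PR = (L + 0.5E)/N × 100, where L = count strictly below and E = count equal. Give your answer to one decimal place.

83.3

N = 6.
Strictly below 68: 4. Equal to 68: 2.
PR = (4 + 0.5·2)/6 × 100 = 83.3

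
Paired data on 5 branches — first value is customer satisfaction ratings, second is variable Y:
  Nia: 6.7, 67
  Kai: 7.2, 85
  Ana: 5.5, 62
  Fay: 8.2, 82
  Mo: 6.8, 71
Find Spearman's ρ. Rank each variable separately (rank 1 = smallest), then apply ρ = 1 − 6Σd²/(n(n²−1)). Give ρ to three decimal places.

0.900

Ranks of variable 1: 2, 4, 1, 5, 3
Ranks of variable 2: 2, 5, 1, 4, 3
d = r₁ − r₂: 0, -1, 0, 1, 0
d²: 0, 1, 0, 1, 0; Σd² = 2
ρ = 1 − 6·2/(5·24) = 1 − 12/120 = 0.900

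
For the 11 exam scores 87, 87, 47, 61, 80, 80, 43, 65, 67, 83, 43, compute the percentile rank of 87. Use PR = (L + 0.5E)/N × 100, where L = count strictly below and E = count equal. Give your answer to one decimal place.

90.9

N = 11.
Strictly below 87: 9. Equal to 87: 2.
PR = (9 + 0.5·2)/11 × 100 = 90.9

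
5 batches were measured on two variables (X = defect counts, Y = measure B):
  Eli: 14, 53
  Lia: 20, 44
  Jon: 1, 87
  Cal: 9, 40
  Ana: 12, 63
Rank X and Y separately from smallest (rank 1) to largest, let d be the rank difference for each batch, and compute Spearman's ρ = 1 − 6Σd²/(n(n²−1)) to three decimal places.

Ranks of variable 1: 4, 5, 1, 2, 3
Ranks of variable 2: 3, 2, 5, 1, 4
d = r₁ − r₂: 1, 3, -4, 1, -1
d²: 1, 9, 16, 1, 1; Σd² = 28
ρ = 1 − 6·28/(5·24) = 1 − 168/120 = -0.400

-0.400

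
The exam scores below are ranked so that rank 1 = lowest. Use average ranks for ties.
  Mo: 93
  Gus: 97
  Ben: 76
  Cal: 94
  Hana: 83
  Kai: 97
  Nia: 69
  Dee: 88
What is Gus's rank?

Sorted (ascending): 69, 76, 83, 88, 93, 94, 97, 97
The 2 values of 97 occupy positions 7–8 → average rank (7+8)/2 = 7.5.
Gus has value 97 → rank 7.5.

7.5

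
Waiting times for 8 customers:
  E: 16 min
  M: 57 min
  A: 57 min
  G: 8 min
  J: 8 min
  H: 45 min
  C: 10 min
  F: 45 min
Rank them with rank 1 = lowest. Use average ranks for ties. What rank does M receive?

7.5

Sorted (ascending): 8, 8, 10, 16, 45, 45, 57, 57
The 2 values of 8 occupy positions 1–2 → average rank (1+2)/2 = 1.5.
The 2 values of 45 occupy positions 5–6 → average rank (5+6)/2 = 5.5.
The 2 values of 57 occupy positions 7–8 → average rank (7+8)/2 = 7.5.
M has value 57 min → rank 7.5.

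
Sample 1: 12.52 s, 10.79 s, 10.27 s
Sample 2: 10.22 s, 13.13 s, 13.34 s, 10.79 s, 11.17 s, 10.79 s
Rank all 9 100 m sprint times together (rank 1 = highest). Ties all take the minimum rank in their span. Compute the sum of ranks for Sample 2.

Sorted (descending): 13.34, 13.13, 12.52, 11.17, 10.79, 10.79, 10.79, 10.27, 10.22
The 3 values of 10.79 occupy positions 5–7 → each gets rank 5.
Sample 2 values → pooled ranks: 10.22→9, 13.13→2, 13.34→1, 10.79→5, 11.17→4, 10.79→5
Rank sum = 9 + 2 + 1 + 5 + 4 + 5 = 26

26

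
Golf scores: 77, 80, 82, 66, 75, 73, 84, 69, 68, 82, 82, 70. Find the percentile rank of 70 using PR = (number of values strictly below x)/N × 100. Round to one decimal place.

N = 12.
Strictly below 70: 3. Equal to 70: 1.
PR = 3/12 × 100 = 25.0

25.0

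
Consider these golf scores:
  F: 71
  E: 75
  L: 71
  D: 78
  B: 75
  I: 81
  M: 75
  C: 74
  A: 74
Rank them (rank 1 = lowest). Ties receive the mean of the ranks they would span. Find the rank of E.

6

Sorted (ascending): 71, 71, 74, 74, 75, 75, 75, 78, 81
The 2 values of 71 occupy positions 1–2 → average rank (1+2)/2 = 1.5.
The 2 values of 74 occupy positions 3–4 → average rank (3+4)/2 = 3.5.
The 3 values of 75 occupy positions 5–7 → average rank 6.
E has value 75 → rank 6.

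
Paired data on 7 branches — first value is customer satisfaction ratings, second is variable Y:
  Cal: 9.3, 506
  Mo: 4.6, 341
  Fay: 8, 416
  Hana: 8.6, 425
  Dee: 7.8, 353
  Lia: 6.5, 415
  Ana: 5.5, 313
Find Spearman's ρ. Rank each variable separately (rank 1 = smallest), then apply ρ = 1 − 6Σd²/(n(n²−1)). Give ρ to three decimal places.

0.929

Ranks of variable 1: 7, 1, 5, 6, 4, 3, 2
Ranks of variable 2: 7, 2, 5, 6, 3, 4, 1
d = r₁ − r₂: 0, -1, 0, 0, 1, -1, 1
d²: 0, 1, 0, 0, 1, 1, 1; Σd² = 4
ρ = 1 − 6·4/(7·48) = 1 − 24/336 = 0.929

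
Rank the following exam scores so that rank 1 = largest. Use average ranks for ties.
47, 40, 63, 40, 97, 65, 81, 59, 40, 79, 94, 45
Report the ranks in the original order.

Sorted (descending): 97, 94, 81, 79, 65, 63, 59, 47, 45, 40, 40, 40
The 3 values of 40 occupy positions 10–12 → average rank 11.

8, 11, 6, 11, 1, 5, 3, 7, 11, 4, 2, 9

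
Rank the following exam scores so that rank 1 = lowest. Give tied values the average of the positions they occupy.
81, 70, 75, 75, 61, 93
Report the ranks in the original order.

5, 2, 3.5, 3.5, 1, 6

Sorted (ascending): 61, 70, 75, 75, 81, 93
The 2 values of 75 occupy positions 3–4 → average rank (3+4)/2 = 3.5.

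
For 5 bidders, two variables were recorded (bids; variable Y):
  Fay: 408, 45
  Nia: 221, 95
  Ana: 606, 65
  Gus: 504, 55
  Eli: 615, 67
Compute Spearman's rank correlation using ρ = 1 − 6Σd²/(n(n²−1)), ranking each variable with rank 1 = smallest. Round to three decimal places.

Ranks of variable 1: 2, 1, 4, 3, 5
Ranks of variable 2: 1, 5, 3, 2, 4
d = r₁ − r₂: 1, -4, 1, 1, 1
d²: 1, 16, 1, 1, 1; Σd² = 20
ρ = 1 − 6·20/(5·24) = 1 − 120/120 = 0.000

0.000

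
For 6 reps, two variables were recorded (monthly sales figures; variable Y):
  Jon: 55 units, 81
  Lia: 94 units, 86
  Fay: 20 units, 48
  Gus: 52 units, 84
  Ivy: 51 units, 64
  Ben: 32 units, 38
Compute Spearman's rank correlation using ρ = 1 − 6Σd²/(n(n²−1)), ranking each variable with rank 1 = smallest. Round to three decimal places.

Ranks of variable 1: 5, 6, 1, 4, 3, 2
Ranks of variable 2: 4, 6, 2, 5, 3, 1
d = r₁ − r₂: 1, 0, -1, -1, 0, 1
d²: 1, 0, 1, 1, 0, 1; Σd² = 4
ρ = 1 − 6·4/(6·35) = 1 − 24/210 = 0.886

0.886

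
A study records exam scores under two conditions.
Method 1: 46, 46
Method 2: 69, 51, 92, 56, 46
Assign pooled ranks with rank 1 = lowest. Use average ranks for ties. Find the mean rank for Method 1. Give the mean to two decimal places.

2.00

Sorted (ascending): 46, 46, 46, 51, 56, 69, 92
The 3 values of 46 occupy positions 1–3 → average rank 2.
Method 1 values → pooled ranks: 46→2, 46→2
Mean rank = (2 + 2) / 2 = 2.00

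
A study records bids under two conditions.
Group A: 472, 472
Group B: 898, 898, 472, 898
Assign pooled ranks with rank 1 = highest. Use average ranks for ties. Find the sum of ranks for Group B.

Sorted (descending): 898, 898, 898, 472, 472, 472
The 3 values of 898 occupy positions 1–3 → average rank 2.
The 3 values of 472 occupy positions 4–6 → average rank 5.
Group B values → pooled ranks: 898→2, 898→2, 472→5, 898→2
Rank sum = 2 + 2 + 5 + 2 = 11

11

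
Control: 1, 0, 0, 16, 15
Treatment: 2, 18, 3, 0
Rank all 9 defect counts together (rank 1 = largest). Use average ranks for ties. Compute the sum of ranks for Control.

Sorted (descending): 18, 16, 15, 3, 2, 1, 0, 0, 0
The 3 values of 0 occupy positions 7–9 → average rank 8.
Control values → pooled ranks: 1→6, 0→8, 0→8, 16→2, 15→3
Rank sum = 6 + 8 + 8 + 2 + 3 = 27

27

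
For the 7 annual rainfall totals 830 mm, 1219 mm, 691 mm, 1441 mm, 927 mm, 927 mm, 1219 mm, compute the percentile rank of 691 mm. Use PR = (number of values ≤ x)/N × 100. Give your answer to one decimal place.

14.3

N = 7.
Strictly below 691: 0. Equal to 691: 1.
PR = 1/7 × 100 = 14.3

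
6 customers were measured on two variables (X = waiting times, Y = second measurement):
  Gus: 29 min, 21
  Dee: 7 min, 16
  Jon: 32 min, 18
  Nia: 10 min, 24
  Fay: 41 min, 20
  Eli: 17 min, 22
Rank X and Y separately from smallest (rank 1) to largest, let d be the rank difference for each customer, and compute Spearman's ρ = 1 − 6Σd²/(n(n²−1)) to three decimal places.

Ranks of variable 1: 4, 1, 5, 2, 6, 3
Ranks of variable 2: 4, 1, 2, 6, 3, 5
d = r₁ − r₂: 0, 0, 3, -4, 3, -2
d²: 0, 0, 9, 16, 9, 4; Σd² = 38
ρ = 1 − 6·38/(6·35) = 1 − 228/210 = -0.086

-0.086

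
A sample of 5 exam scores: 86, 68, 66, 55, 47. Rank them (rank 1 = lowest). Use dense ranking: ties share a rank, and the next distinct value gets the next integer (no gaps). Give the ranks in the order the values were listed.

Sorted (ascending): 47, 55, 66, 68, 86
No ties — each value takes its position as its rank.

5, 4, 3, 2, 1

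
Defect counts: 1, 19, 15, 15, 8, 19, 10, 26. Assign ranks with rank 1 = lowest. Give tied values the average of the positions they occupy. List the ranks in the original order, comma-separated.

Sorted (ascending): 1, 8, 10, 15, 15, 19, 19, 26
The 2 values of 15 occupy positions 4–5 → average rank (4+5)/2 = 4.5.
The 2 values of 19 occupy positions 6–7 → average rank (6+7)/2 = 6.5.

1, 6.5, 4.5, 4.5, 2, 6.5, 3, 8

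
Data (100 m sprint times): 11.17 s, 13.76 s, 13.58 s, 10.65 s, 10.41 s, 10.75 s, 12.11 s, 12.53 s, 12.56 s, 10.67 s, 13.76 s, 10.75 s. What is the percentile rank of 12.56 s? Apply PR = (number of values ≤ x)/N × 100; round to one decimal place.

N = 12.
Strictly below 12.56: 8. Equal to 12.56: 1.
PR = 9/12 × 100 = 75.0

75.0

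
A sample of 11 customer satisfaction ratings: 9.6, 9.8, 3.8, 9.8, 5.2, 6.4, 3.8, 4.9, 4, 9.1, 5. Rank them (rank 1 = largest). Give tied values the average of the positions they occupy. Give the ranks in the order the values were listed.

3, 1.5, 10.5, 1.5, 6, 5, 10.5, 8, 9, 4, 7

Sorted (descending): 9.8, 9.8, 9.6, 9.1, 6.4, 5.2, 5, 4.9, 4, 3.8, 3.8
The 2 values of 9.8 occupy positions 1–2 → average rank (1+2)/2 = 1.5.
The 2 values of 3.8 occupy positions 10–11 → average rank (10+11)/2 = 10.5.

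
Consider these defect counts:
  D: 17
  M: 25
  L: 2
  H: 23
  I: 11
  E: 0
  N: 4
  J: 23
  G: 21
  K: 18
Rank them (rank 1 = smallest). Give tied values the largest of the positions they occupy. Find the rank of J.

9

Sorted (ascending): 0, 2, 4, 11, 17, 18, 21, 23, 23, 25
The 2 values of 23 occupy positions 8–9 → each gets rank 9.
J has value 23 → rank 9.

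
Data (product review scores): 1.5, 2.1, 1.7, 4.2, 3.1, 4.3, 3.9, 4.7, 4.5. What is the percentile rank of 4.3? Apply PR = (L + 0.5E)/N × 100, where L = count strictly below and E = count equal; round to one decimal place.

N = 9.
Strictly below 4.3: 6. Equal to 4.3: 1.
PR = (6 + 0.5·1)/9 × 100 = 72.2

72.2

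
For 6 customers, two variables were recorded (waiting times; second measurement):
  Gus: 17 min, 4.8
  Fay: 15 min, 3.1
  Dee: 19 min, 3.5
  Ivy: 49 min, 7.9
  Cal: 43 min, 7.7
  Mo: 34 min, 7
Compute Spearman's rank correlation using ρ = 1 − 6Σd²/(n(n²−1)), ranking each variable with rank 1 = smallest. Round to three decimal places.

Ranks of variable 1: 2, 1, 3, 6, 5, 4
Ranks of variable 2: 3, 1, 2, 6, 5, 4
d = r₁ − r₂: -1, 0, 1, 0, 0, 0
d²: 1, 0, 1, 0, 0, 0; Σd² = 2
ρ = 1 − 6·2/(6·35) = 1 − 12/210 = 0.943

0.943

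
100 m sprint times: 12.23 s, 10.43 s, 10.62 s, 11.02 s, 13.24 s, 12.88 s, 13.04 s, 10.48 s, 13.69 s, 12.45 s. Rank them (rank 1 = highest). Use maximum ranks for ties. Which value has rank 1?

Sorted (descending): 13.69, 13.24, 13.04, 12.88, 12.45, 12.23, 11.02, 10.62, 10.48, 10.43
No ties — each value takes its position as its rank.
Rank 1 → value 13.69.

13.69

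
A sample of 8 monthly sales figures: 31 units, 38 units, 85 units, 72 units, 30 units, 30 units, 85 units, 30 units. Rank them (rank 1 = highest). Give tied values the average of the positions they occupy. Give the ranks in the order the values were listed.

Sorted (descending): 85, 85, 72, 38, 31, 30, 30, 30
The 2 values of 85 occupy positions 1–2 → average rank (1+2)/2 = 1.5.
The 3 values of 30 occupy positions 6–8 → average rank 7.

5, 4, 1.5, 3, 7, 7, 1.5, 7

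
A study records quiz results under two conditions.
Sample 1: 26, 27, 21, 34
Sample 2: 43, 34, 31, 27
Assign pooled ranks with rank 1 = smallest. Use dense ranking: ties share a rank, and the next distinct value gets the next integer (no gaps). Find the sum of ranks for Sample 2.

18

Sorted (ascending): 21, 26, 27, 27, 31, 34, 34, 43
The 2 values of 27 share dense rank 3.
The 2 values of 34 share dense rank 5.
Remaining distinct values take the next consecutive integers.
Sample 2 values → pooled ranks: 43→6, 34→5, 31→4, 27→3
Rank sum = 6 + 5 + 4 + 3 = 18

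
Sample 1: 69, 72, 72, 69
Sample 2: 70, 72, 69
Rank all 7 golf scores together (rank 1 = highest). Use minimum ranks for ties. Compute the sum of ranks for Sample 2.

Sorted (descending): 72, 72, 72, 70, 69, 69, 69
The 3 values of 72 occupy positions 1–3 → each gets rank 1.
The 3 values of 69 occupy positions 5–7 → each gets rank 5.
Sample 2 values → pooled ranks: 70→4, 72→1, 69→5
Rank sum = 4 + 1 + 5 = 10

10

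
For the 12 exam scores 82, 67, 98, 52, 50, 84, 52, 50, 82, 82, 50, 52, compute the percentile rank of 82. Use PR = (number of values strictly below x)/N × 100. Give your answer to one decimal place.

58.3

N = 12.
Strictly below 82: 7. Equal to 82: 3.
PR = 7/12 × 100 = 58.3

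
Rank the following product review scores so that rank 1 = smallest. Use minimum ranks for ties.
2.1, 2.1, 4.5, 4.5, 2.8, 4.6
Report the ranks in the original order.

Sorted (ascending): 2.1, 2.1, 2.8, 4.5, 4.5, 4.6
The 2 values of 2.1 occupy positions 1–2 → each gets rank 1.
The 2 values of 4.5 occupy positions 4–5 → each gets rank 4.

1, 1, 4, 4, 3, 6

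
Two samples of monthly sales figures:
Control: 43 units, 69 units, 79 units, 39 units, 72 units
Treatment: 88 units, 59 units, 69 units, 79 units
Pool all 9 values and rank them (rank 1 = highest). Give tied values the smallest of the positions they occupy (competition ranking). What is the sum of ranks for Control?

Sorted (descending): 88, 79, 79, 72, 69, 69, 59, 43, 39
The 2 values of 79 occupy positions 2–3 → each gets rank 2.
The 2 values of 69 occupy positions 5–6 → each gets rank 5.
Control values → pooled ranks: 43→8, 69→5, 79→2, 39→9, 72→4
Rank sum = 8 + 5 + 2 + 9 + 4 = 28

28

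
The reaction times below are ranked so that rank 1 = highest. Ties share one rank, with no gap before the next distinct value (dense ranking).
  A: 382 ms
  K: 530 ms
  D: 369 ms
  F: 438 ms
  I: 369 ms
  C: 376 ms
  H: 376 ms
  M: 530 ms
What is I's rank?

5

Sorted (descending): 530, 530, 438, 382, 376, 376, 369, 369
The 2 values of 530 share dense rank 1.
The 2 values of 376 share dense rank 4.
The 2 values of 369 share dense rank 5.
Remaining distinct values take the next consecutive integers.
I has value 369 ms → rank 5.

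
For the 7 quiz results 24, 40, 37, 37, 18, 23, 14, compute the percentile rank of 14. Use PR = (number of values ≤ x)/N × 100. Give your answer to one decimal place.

N = 7.
Strictly below 14: 0. Equal to 14: 1.
PR = 1/7 × 100 = 14.3

14.3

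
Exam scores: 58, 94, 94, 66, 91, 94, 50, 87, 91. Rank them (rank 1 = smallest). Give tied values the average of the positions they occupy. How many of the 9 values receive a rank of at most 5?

Sorted (ascending): 50, 58, 66, 87, 91, 91, 94, 94, 94
The 2 values of 91 occupy positions 5–6 → average rank (5+6)/2 = 5.5.
The 3 values of 94 occupy positions 7–9 → average rank 8.
Ranks ≤ 5: {1, 2, 3, 4} → 4 values.

4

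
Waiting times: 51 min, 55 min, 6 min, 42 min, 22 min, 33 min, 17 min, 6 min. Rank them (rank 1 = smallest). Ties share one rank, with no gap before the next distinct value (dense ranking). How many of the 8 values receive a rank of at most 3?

4

Sorted (ascending): 6, 6, 17, 22, 33, 42, 51, 55
The 2 values of 6 share dense rank 1.
Remaining distinct values take the next consecutive integers.
Ranks ≤ 3: {1, 1, 2, 3} → 4 values.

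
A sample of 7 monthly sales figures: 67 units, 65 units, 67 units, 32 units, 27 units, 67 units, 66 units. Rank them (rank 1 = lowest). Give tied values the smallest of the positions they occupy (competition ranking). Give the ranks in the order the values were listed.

5, 3, 5, 2, 1, 5, 4

Sorted (ascending): 27, 32, 65, 66, 67, 67, 67
The 3 values of 67 occupy positions 5–7 → each gets rank 5.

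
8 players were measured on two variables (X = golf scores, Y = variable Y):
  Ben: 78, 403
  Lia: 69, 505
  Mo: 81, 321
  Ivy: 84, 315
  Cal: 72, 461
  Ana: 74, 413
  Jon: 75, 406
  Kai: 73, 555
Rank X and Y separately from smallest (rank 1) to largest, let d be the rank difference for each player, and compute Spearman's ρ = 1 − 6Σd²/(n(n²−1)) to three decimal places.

-0.929

Ranks of variable 1: 6, 1, 7, 8, 2, 4, 5, 3
Ranks of variable 2: 3, 7, 2, 1, 6, 5, 4, 8
d = r₁ − r₂: 3, -6, 5, 7, -4, -1, 1, -5
d²: 9, 36, 25, 49, 16, 1, 1, 25; Σd² = 162
ρ = 1 − 6·162/(8·63) = 1 − 972/504 = -0.929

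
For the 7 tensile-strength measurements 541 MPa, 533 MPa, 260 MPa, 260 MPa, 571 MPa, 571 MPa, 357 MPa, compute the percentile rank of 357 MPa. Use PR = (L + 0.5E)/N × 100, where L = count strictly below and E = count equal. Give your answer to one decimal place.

N = 7.
Strictly below 357: 2. Equal to 357: 1.
PR = (2 + 0.5·1)/7 × 100 = 35.7

35.7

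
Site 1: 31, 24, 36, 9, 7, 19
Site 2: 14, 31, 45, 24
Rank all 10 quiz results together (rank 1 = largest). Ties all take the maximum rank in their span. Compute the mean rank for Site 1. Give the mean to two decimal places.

Sorted (descending): 45, 36, 31, 31, 24, 24, 19, 14, 9, 7
The 2 values of 31 occupy positions 3–4 → each gets rank 4.
The 2 values of 24 occupy positions 5–6 → each gets rank 6.
Site 1 values → pooled ranks: 31→4, 24→6, 36→2, 9→9, 7→10, 19→7
Mean rank = (4 + 6 + 2 + 9 + 10 + 7) / 6 = 6.33

6.33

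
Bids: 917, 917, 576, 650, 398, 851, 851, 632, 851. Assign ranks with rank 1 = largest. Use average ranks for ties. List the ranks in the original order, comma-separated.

Sorted (descending): 917, 917, 851, 851, 851, 650, 632, 576, 398
The 2 values of 917 occupy positions 1–2 → average rank (1+2)/2 = 1.5.
The 3 values of 851 occupy positions 3–5 → average rank 4.

1.5, 1.5, 8, 6, 9, 4, 4, 7, 4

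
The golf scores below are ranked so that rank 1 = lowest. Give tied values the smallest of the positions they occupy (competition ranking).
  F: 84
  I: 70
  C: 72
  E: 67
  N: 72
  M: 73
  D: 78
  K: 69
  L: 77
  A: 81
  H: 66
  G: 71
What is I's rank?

Sorted (ascending): 66, 67, 69, 70, 71, 72, 72, 73, 77, 78, 81, 84
The 2 values of 72 occupy positions 6–7 → each gets rank 6.
I has value 70 → rank 4.

4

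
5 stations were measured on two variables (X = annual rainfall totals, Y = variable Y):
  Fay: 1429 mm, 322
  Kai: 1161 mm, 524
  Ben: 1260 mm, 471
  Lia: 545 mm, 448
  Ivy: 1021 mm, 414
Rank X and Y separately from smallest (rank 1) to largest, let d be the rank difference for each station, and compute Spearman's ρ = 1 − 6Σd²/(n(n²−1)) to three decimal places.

-0.200

Ranks of variable 1: 5, 3, 4, 1, 2
Ranks of variable 2: 1, 5, 4, 3, 2
d = r₁ − r₂: 4, -2, 0, -2, 0
d²: 16, 4, 0, 4, 0; Σd² = 24
ρ = 1 − 6·24/(5·24) = 1 − 144/120 = -0.200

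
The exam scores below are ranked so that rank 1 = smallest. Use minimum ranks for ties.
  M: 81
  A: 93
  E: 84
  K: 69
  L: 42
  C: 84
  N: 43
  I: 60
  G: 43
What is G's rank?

2

Sorted (ascending): 42, 43, 43, 60, 69, 81, 84, 84, 93
The 2 values of 43 occupy positions 2–3 → each gets rank 2.
The 2 values of 84 occupy positions 7–8 → each gets rank 7.
G has value 43 → rank 2.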